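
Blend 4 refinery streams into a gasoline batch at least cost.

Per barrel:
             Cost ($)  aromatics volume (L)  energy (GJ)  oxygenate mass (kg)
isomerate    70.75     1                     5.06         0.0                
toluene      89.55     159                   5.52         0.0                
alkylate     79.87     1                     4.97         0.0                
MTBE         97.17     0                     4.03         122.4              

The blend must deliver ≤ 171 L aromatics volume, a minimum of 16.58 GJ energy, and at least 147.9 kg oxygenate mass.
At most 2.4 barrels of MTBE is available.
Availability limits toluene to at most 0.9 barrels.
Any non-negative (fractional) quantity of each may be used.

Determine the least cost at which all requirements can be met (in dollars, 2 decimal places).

Let x1 = barrels of isomerate, x2 = barrels of toluene, x3 = barrels of alkylate, x4 = barrels of MTBE.
Minimise 70.75x1 + 89.55x2 + 79.87x3 + 97.17x4 subject to:
  1x1 + 159x2 + 1x3 ≤ 171   (aromatics volume)
  5.06x1 + 5.52x2 + 4.97x3 + 4.03x4 ≥ 16.58   (energy)
  122.4x4 ≥ 147.9   (oxygenate mass)
  x4 ≤ 2.4
  x2 ≤ 0.9
  x1, x2, x3, x4 ≥ 0.
The cheapest feasible vertex uses only isomerate, MTBE; toluene, alkylate are not used. The energy and oxygenate mass requirements are met with equality.
Solving gives x1 = 2.3143, x4 = 1.2083.
Total cost: 70.75·2.3143 + 97.17·1.2083 = 281.1472.

$281.15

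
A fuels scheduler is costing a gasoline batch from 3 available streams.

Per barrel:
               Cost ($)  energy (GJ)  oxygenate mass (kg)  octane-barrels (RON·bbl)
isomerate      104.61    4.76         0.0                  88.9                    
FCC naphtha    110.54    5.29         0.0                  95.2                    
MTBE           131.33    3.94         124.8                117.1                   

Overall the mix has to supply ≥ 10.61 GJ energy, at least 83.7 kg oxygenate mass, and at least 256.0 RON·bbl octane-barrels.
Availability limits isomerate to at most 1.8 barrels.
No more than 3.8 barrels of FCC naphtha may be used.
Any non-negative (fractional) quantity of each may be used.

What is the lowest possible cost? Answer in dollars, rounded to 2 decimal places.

Treat it as an LP. Let x1 = barrels of isomerate, x2 = barrels of FCC naphtha, x3 = barrels of MTBE.
min 104.61x1 + 110.54x2 + 131.33x3 s.t.:
  4.76x1 + 5.29x2 + 3.94x3 ≥ 10.61   (energy)
  124.8x3 ≥ 83.7   (oxygenate mass)
  88.9x1 + 95.2x2 + 117.1x3 ≥ 256   (octane-barrels)
  x1 ≤ 1.8
  x2 ≤ 3.8
  x1, x2, x3 ≥ 0.
The optimal basis is {FCC naphtha, MTBE}; isomerate drops out. Binding constraints: energy and octane-barrels.
Optimal quantities: FCC naphtha = 0.95671 barrels, MTBE = 1.4084 barrels.
Objective = 110.54·0.95671 + 131.33·1.4084 = 290.7199.

$290.72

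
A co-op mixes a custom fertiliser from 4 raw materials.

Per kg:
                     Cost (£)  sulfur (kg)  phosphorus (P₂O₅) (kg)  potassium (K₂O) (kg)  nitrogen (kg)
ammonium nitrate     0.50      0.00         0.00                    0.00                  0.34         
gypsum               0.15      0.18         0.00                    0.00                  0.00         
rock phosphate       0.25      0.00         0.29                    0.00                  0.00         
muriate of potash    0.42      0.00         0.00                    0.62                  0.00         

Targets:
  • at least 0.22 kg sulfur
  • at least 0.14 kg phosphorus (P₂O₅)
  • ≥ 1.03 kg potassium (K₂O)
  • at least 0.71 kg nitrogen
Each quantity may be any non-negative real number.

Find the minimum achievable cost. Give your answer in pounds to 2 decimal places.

Treat it as an LP. Let x1 = kg of ammonium nitrate, x2 = kg of gypsum, x3 = kg of rock phosphate, x4 = kg of muriate of potash.
Minimise 0.5x1 + 0.15x2 + 0.25x3 + 0.42x4 with:
  0.18x2 ≥ 0.22   (sulfur)
  0.29x3 ≥ 0.14   (phosphorus (P₂O₅))
  0.62x4 ≥ 1.03   (potassium (K₂O))
  0.34x1 ≥ 0.71   (nitrogen)
  x1, x2, x3, x4 ≥ 0.
All 4 inputs are positive at the optimum. There the sulfur, phosphorus (P₂O₅), potassium (K₂O), nitrogen constraints are tight.
Optimal quantities: ammonium nitrate = 2.088 kg, gypsum = 1.222 kg, rock phosphate = 0.4828 kg, muriate of potash = 1.661 kg.
Cost = 0.5·2.088 + 0.15·1.222 + 0.25·0.4828 + 0.42·1.661 = 2.0456.

£2.05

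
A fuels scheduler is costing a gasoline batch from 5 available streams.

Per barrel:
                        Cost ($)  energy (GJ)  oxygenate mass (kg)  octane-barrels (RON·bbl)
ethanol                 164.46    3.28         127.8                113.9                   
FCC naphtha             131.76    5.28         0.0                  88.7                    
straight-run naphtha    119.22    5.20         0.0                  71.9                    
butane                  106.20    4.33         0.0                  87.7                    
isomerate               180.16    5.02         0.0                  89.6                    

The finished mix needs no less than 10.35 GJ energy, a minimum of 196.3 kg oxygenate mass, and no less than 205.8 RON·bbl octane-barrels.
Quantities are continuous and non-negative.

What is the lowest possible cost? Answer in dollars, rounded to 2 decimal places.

$374.40

This is a linear program. Let x1 = barrels of ethanol, x2 = barrels of FCC naphtha, x3 = barrels of straight-run naphtha, x4 = barrels of butane, x5 = barrels of isomerate.
Minimize 164.46x1 + 131.76x2 + 119.22x3 + 106.2x4 + 180.16x5 s.t.:
  3.28x1 + 5.28x2 + 5.2x3 + 4.33x4 + 5.02x5 ≥ 10.35   (energy)
  127.8x1 ≥ 196.3   (oxygenate mass)
  113.9x1 + 88.7x2 + 71.9x3 + 87.7x4 + 89.6x5 ≥ 205.8   (octane-barrels)
  x1, x2, x3, x4, x5 ≥ 0.
The cheapest feasible vertex uses only ethanol, straight-run naphtha; FCC naphtha, butane, isomerate are not used. Binding constraints: energy and oxygenate mass.
Solving gives x1 = 1.53599, x3 = 1.02153.
Cost = 164.46·1.53599 + 119.22·1.02153 = 374.3957.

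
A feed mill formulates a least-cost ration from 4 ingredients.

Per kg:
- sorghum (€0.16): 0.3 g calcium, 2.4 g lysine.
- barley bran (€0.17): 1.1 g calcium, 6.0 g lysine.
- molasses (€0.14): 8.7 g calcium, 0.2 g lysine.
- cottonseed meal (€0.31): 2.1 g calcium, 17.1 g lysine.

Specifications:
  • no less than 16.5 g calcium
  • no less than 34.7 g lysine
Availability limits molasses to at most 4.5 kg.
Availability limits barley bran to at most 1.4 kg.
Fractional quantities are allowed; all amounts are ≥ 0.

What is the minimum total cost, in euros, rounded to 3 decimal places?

€0.821

Treat it as an LP. Let x1 = kg of sorghum, x2 = kg of barley bran, x3 = kg of molasses, x4 = kg of cottonseed meal.
Minimize 0.16x1 + 0.17x2 + 0.14x3 + 0.31x4 subject to:
  0.3x1 + 1.1x2 + 8.7x3 + 2.1x4 ≥ 16.5   (calcium)
  2.4x1 + 6x2 + 0.2x3 + 17.1x4 ≥ 34.7   (lysine)
  x3 ≤ 4.5
  x2 ≤ 1.4
  x1, x2, x3, x4 ≥ 0.
The minimum-cost mix takes nothing from sorghum, barley bran — only molasses, cottonseed meal. Binding constraints: calcium and lysine.
That vertex is x3 = 1.4107, x4 = 2.0127.
Total cost: 0.14·1.4107 + 0.31·2.0127 = 0.82144.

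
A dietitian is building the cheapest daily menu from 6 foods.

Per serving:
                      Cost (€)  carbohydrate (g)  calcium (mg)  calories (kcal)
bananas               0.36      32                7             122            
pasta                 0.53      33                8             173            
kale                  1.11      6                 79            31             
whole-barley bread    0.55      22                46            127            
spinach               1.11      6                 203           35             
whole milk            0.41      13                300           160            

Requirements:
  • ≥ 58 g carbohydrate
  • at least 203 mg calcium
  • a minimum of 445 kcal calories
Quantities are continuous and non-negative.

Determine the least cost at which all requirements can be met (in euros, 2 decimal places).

Let x1 = servings of bananas, x2 = servings of pasta, x3 = servings of kale, x4 = servings of whole-barley bread, x5 = servings of spinach, x6 = servings of whole milk.
min 0.36x1 + 0.53x2 + 1.11x3 + 0.55x4 + 1.11x5 + 0.41x6 s.t.:
  32x1 + 33x2 + 6x3 + 22x4 + 6x5 + 13x6 ≥ 58   (carbohydrate)
  7x1 + 8x2 + 79x3 + 46x4 + 203x5 + 300x6 ≥ 203   (calcium)
  122x1 + 173x2 + 31x3 + 127x4 + 35x5 + 160x6 ≥ 445   (calories)
  x1, x2, x3, x4, x5, x6 ≥ 0.
At the optimum only bananas, whole milk are positive (pasta, kale, whole-barley bread, spinach = 0). There the carbohydrate and calories constraints are tight.
Optimal quantities: bananas = 0.989 servings, whole milk = 2.027 servings.
Objective = 0.36·0.989 + 0.41·2.027 = 1.1871.

€1.19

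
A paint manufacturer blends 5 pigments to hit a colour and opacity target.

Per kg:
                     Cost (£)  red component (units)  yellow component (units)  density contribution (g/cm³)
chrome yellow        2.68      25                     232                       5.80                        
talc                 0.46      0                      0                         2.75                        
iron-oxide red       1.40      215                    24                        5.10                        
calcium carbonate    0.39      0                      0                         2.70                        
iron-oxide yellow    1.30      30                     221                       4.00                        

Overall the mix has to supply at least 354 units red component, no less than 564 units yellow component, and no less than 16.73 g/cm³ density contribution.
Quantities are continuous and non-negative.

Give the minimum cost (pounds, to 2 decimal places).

Let x1 = kg of chrome yellow, x2 = kg of talc, x3 = kg of iron-oxide red, x4 = kg of calcium carbonate, x5 = kg of iron-oxide yellow.
Minimize 2.68x1 + 0.46x2 + 1.4x3 + 0.39x4 + 1.3x5 s.t.:
  25x1 + 215x3 + 30x5 ≥ 354   (red component)
  232x1 + 24x3 + 221x5 ≥ 564   (yellow component)
  5.8x1 + 2.75x2 + 5.1x3 + 2.7x4 + 4x5 ≥ 16.73   (density contribution)
  x1, x2, x3, x4, x5 ≥ 0.
At the optimum only iron-oxide red, calcium carbonate, iron-oxide yellow are positive (chrome yellow, talc = 0). The red component, yellow component, density contribution requirements are met with equality.
That vertex is x3 = 1.31, x4 = 0.1514, x5 = 2.41.
Hence cost = 1.4·1.31 + 0.39·0.1514 + 1.3·2.41 = £5.0260.

£5.03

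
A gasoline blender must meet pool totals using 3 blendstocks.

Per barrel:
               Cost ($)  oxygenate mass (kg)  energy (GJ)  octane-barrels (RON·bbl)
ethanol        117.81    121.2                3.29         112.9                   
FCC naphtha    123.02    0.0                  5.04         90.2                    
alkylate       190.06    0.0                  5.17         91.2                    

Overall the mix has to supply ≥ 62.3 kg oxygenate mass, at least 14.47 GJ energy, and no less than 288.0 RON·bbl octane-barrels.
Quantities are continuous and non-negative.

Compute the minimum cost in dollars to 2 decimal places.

$373.35

Let x1 = barrels of ethanol, x2 = barrels of FCC naphtha, x3 = barrels of alkylate.
Minimize 117.81x1 + 123.02x2 + 190.06x3 subject to:
  121.2x1 ≥ 62.3   (oxygenate mass)
  3.29x1 + 5.04x2 + 5.17x3 ≥ 14.47   (energy)
  112.9x1 + 90.2x2 + 91.2x3 ≥ 288   (octane-barrels)
  x1, x2, x3 ≥ 0.
The cheapest feasible vertex uses only ethanol, FCC naphtha; alkylate is not used. There the energy and octane-barrels constraints are tight.
That vertex is x1 = 0.53745, x2 = 2.5202.
Objective = 117.81·0.53745 + 123.02·2.5202 = 373.3520.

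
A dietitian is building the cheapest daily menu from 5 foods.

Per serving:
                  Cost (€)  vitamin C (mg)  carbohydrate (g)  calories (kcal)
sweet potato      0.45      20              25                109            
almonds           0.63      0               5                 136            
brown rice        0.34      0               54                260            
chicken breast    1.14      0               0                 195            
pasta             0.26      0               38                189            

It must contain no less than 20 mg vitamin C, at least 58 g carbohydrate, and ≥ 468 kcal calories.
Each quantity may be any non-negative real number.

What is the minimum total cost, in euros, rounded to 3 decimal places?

€0.919

Let x1 = servings of sweet potato, x2 = servings of almonds, x3 = servings of brown rice, x4 = servings of chicken breast, x5 = servings of pasta.
min 0.45x1 + 0.63x2 + 0.34x3 + 1.14x4 + 0.26x5 s.t.:
  20x1 ≥ 20   (vitamin C)
  25x1 + 5x2 + 54x3 + 38x5 ≥ 58   (carbohydrate)
  109x1 + 136x2 + 260x3 + 195x4 + 189x5 ≥ 468   (calories)
  x1, x2, x3, x4, x5 ≥ 0.
The optimal basis is {sweet potato, brown rice}; almonds, chicken breast, pasta drop out. The vitamin C and calories requirements are met with equality.
Solving gives x1 = 1, x3 = 1.3808.
Total cost: 0.45·1 + 0.34·1.3808 = 0.91947.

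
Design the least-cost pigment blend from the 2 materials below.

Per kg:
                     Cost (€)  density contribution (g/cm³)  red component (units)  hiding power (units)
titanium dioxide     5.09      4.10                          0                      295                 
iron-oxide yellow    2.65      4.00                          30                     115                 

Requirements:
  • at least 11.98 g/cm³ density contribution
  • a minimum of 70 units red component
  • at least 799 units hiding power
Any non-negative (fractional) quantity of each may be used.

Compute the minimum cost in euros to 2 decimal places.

€15.34

Let x1 = kg of titanium dioxide, x2 = kg of iron-oxide yellow.
Minimise 5.09x1 + 2.65x2 with:
  4.1x1 + 4x2 ≥ 11.98   (density contribution)
  30x2 ≥ 70   (red component)
  295x1 + 115x2 ≥ 799   (hiding power)
  x1, x2 ≥ 0.
Both inputs are positive at the optimum. There the red component and hiding power constraints are tight.
That vertex is x1 = 1.799, x2 = 2.333.
Objective = 5.09·1.799 + 2.65·2.333 = 15.3394.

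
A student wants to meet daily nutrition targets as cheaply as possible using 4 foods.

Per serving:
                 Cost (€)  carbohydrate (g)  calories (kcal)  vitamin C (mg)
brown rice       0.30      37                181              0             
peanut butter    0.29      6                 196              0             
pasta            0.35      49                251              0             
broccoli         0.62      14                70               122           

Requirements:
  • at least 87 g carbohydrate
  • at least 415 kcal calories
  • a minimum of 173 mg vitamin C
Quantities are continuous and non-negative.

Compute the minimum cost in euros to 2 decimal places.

€1.36

This is a linear program. Let x1 = servings of brown rice, x2 = servings of peanut butter, x3 = servings of pasta, x4 = servings of broccoli.
min 0.3x1 + 0.29x2 + 0.35x3 + 0.62x4 subject to:
  37x1 + 6x2 + 49x3 + 14x4 ≥ 87   (carbohydrate)
  181x1 + 196x2 + 251x3 + 70x4 ≥ 415   (calories)
  122x4 ≥ 173   (vitamin C)
  x1, x2, x3, x4 ≥ 0.
The cheapest feasible vertex uses only pasta, broccoli; brown rice, peanut butter are not used. There the carbohydrate and vitamin C constraints are tight.
That vertex is x3 = 1.37, x4 = 1.418.
Objective = 0.35·1.37 + 0.62·1.418 = 1.3587.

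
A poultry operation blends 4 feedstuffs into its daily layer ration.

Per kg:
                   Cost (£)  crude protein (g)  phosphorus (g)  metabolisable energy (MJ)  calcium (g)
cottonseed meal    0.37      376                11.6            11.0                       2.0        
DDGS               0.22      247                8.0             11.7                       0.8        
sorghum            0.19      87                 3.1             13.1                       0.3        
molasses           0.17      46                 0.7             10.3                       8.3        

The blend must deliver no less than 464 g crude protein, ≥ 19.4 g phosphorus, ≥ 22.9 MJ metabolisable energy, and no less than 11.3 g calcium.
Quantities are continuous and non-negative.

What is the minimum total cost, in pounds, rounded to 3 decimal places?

Let x1 = kg of cottonseed meal, x2 = kg of DDGS, x3 = kg of sorghum, x4 = kg of molasses.
Minimize 0.37x1 + 0.22x2 + 0.19x3 + 0.17x4 with:
  376x1 + 247x2 + 87x3 + 46x4 ≥ 464   (crude protein)
  11.6x1 + 8x2 + 3.1x3 + 0.7x4 ≥ 19.4   (phosphorus)
  11x1 + 11.7x2 + 13.1x3 + 10.3x4 ≥ 22.9   (metabolisable energy)
  2x1 + 0.8x2 + 0.3x3 + 8.3x4 ≥ 11.3   (calcium)
  x1, x2, x3, x4 ≥ 0.
The cheapest feasible vertex uses only DDGS, molasses; cottonseed meal, sorghum are not used. The phosphorus and calcium requirements are met with equality.
So DDGS = 2.325 kg, molasses = 1.137 kg.
Total cost: 0.22·2.325 + 0.17·1.137 = 0.70479.

£0.705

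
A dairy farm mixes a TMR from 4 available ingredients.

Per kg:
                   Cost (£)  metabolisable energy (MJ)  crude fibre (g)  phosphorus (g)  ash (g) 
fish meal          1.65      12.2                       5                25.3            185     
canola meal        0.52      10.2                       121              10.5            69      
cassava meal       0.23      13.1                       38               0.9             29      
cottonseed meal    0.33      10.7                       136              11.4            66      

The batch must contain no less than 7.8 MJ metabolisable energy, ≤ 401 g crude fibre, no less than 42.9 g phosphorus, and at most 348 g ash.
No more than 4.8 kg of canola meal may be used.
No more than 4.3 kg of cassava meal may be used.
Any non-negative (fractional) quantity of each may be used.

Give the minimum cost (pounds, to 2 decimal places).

£1.58

Set it up as a linear program. Let x1 = kg of fish meal, x2 = kg of canola meal, x3 = kg of cassava meal, x4 = kg of cottonseed meal.
Minimise 1.65x1 + 0.52x2 + 0.23x3 + 0.33x4 subject to:
  12.2x1 + 10.2x2 + 13.1x3 + 10.7x4 ≥ 7.8   (metabolisable energy)
  5x1 + 121x2 + 38x3 + 136x4 ≤ 401   (crude fibre)
  25.3x1 + 10.5x2 + 0.9x3 + 11.4x4 ≥ 42.9   (phosphorus)
  185x1 + 69x2 + 29x3 + 66x4 ≤ 348   (ash)
  x2 ≤ 4.8
  x3 ≤ 4.3
  x1, x2, x3, x4 ≥ 0.
The cheapest feasible vertex uses only fish meal, cottonseed meal; canola meal, cassava meal are not used. Binding constraints: crude fibre and phosphorus.
Solving gives x1 = 0.3732, x4 = 2.935.
Cost = 1.65·0.3732 + 0.33·2.935 = 1.5843.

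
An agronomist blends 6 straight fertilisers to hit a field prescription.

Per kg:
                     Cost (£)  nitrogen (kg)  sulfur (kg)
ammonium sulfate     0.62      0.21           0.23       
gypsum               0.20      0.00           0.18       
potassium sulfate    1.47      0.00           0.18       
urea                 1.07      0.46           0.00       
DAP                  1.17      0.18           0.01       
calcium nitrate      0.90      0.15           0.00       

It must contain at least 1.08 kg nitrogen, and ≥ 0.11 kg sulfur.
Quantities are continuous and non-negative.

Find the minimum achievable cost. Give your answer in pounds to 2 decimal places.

£2.58

Let x1 = kg of ammonium sulfate, x2 = kg of gypsum, x3 = kg of potassium sulfate, x4 = kg of urea, x5 = kg of DAP, x6 = kg of calcium nitrate.
min 0.62x1 + 0.2x2 + 1.47x3 + 1.07x4 + 1.17x5 + 0.9x6 s.t.:
  0.21x1 + 0.46x4 + 0.18x5 + 0.15x6 ≥ 1.08   (nitrogen)
  0.23x1 + 0.18x2 + 0.18x3 + 0.01x5 ≥ 0.11   (sulfur)
  x1, x2, x3, x4, x5, x6 ≥ 0.
The minimum-cost mix takes nothing from gypsum, potassium sulfate, DAP, calcium nitrate — only ammonium sulfate, urea. There the nitrogen and sulfur constraints are tight.
Solving gives x1 = 0.47826, x4 = 2.1295.
Total cost: 0.62·0.47826 + 1.07·2.1295 = 2.5751.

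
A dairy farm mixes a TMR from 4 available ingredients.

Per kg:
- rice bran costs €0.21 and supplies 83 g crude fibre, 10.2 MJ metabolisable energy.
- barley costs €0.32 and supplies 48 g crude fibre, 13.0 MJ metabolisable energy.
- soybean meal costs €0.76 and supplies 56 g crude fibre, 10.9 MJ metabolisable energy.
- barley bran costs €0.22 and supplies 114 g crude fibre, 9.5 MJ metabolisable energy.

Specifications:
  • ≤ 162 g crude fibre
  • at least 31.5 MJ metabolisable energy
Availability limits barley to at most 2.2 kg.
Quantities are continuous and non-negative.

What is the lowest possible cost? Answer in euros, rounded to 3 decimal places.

€0.734

This is a linear program. Let x1 = kg of rice bran, x2 = kg of barley, x3 = kg of soybean meal, x4 = kg of barley bran.
Minimise 0.21x1 + 0.32x2 + 0.76x3 + 0.22x4 s.t.:
  83x1 + 48x2 + 56x3 + 114x4 ≤ 162   (crude fibre)
  10.2x1 + 13x2 + 10.9x3 + 9.5x4 ≥ 31.5   (metabolisable energy)
  x2 ≤ 2.2
  x1, x2, x3, x4 ≥ 0.
The optimal basis is {rice bran, barley}; soybean meal, barley bran drop out. Binding constraints: crude fibre and metabolisable energy.
Optimal quantities: rice bran = 1.008 kg, barley = 1.632 kg.
Total cost: 0.21·1.008 + 0.32·1.632 = 0.73392.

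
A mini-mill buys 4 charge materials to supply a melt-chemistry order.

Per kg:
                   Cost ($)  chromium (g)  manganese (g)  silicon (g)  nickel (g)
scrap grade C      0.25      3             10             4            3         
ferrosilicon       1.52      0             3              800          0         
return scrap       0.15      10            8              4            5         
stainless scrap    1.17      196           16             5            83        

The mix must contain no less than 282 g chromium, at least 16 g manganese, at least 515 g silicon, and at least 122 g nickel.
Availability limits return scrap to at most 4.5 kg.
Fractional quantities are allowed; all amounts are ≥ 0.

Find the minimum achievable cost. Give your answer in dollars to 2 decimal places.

This is a linear program. Let x1 = kg of scrap grade C, x2 = kg of ferrosilicon, x3 = kg of return scrap, x4 = kg of stainless scrap.
Minimise 0.25x1 + 1.52x2 + 0.15x3 + 1.17x4 subject to:
  3x1 + 10x3 + 196x4 ≥ 282   (chromium)
  10x1 + 3x2 + 8x3 + 16x4 ≥ 16   (manganese)
  4x1 + 800x2 + 4x3 + 5x4 ≥ 515   (silicon)
  3x1 + 5x3 + 83x4 ≥ 122   (nickel)
  x3 ≤ 4.5
  x1, x2, x3, x4 ≥ 0.
The minimum-cost mix takes nothing from scrap grade C, return scrap — only ferrosilicon, stainless scrap. There the silicon and nickel constraints are tight.
Solving gives x2 = 0.6346, x4 = 1.47.
Cost = 1.52·0.6346 + 1.17·1.47 = 2.6845.

$2.68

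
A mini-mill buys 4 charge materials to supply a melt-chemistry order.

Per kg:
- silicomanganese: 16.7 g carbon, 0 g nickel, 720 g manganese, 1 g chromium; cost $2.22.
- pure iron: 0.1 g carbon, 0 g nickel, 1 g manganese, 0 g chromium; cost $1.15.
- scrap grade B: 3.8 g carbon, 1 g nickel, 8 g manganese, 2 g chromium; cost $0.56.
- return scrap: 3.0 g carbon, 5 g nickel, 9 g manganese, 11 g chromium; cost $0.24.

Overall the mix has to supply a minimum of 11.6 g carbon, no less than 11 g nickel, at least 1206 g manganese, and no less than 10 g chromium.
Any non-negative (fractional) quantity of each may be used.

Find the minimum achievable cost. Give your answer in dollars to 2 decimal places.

$4.19

Set it up as a linear program. Let x1 = kg of silicomanganese, x2 = kg of pure iron, x3 = kg of scrap grade B, x4 = kg of return scrap.
Minimize 2.22x1 + 1.15x2 + 0.56x3 + 0.24x4 with:
  16.7x1 + 0.1x2 + 3.8x3 + 3x4 ≥ 11.6   (carbon)
  1x3 + 5x4 ≥ 11   (nickel)
  720x1 + 1x2 + 8x3 + 9x4 ≥ 1206   (manganese)
  1x1 + 2x3 + 11x4 ≥ 10   (chromium)
  x1, x2, x3, x4 ≥ 0.
The minimum-cost mix takes nothing from pure iron, scrap grade B — only silicomanganese, return scrap. The nickel and manganese requirements are met with equality.
Solving gives x1 = 1.6475, x4 = 2.2.
Total cost: 2.22·1.6475 + 0.24·2.2 = 4.1855.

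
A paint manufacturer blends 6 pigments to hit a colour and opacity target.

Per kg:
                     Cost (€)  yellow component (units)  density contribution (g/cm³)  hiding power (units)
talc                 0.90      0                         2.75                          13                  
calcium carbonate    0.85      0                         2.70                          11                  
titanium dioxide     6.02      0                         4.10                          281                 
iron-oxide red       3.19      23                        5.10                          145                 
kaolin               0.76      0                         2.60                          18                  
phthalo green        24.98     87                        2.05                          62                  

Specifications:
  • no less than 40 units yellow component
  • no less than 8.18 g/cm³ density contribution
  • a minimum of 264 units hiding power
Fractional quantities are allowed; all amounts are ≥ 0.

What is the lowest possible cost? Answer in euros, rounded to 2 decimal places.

Let x1 = kg of talc, x2 = kg of calcium carbonate, x3 = kg of titanium dioxide, x4 = kg of iron-oxide red, x5 = kg of kaolin, x6 = kg of phthalo green.
min 0.9x1 + 0.85x2 + 6.02x3 + 3.19x4 + 0.76x5 + 24.98x6 with:
  23x4 + 87x6 ≥ 40   (yellow component)
  2.75x1 + 2.7x2 + 4.1x3 + 5.1x4 + 2.6x5 + 2.05x6 ≥ 8.18   (density contribution)
  13x1 + 11x2 + 281x3 + 145x4 + 18x5 + 62x6 ≥ 264   (hiding power)
  x1, x2, x3, x4, x5, x6 ≥ 0.
The optimal basis is {titanium dioxide, iron-oxide red}; talc, calcium carbonate, kaolin, phthalo green drop out. The yellow component and hiding power requirements are met with equality.
So titanium dioxide = 0.04209 kg, iron-oxide red = 1.739 kg.
Objective = 6.02·0.04209 + 3.19·1.739 = 5.8008.

€5.80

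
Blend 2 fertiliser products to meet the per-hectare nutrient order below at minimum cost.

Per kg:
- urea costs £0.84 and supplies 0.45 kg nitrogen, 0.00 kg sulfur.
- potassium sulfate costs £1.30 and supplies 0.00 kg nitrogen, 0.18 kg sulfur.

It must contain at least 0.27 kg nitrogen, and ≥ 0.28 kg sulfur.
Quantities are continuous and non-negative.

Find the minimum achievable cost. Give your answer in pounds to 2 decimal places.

Treat it as an LP. Let x1 = kg of urea, x2 = kg of potassium sulfate.
min 0.84x1 + 1.3x2 subject to:
  0.45x1 ≥ 0.27   (nitrogen)
  0.18x2 ≥ 0.28   (sulfur)
  x1, x2 ≥ 0.
Both inputs are positive at the optimum. Binding constraints: nitrogen and sulfur.
So urea = 0.6 kg, potassium sulfate = 1.556 kg.
Hence cost = 0.84·0.6 + 1.3·1.556 = £2.5268.

£2.53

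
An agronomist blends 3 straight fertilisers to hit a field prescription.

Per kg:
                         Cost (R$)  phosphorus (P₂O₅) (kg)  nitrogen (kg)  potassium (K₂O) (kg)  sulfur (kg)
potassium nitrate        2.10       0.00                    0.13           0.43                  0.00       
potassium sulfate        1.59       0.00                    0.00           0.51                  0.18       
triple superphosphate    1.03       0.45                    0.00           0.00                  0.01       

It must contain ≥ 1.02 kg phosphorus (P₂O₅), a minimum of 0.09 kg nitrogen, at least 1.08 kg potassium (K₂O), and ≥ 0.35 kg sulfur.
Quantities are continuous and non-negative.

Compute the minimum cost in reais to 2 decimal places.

Treat it as an LP. Let x1 = kg of potassium nitrate, x2 = kg of potassium sulfate, x3 = kg of triple superphosphate.
Minimise 2.1x1 + 1.59x2 + 1.03x3 with:
  0.45x3 ≥ 1.02   (phosphorus (P₂O₅))
  0.13x1 ≥ 0.09   (nitrogen)
  0.43x1 + 0.51x2 ≥ 1.08   (potassium (K₂O))
  0.18x2 + 0.01x3 ≥ 0.35   (sulfur)
  x1, x2, x3 ≥ 0.
All 3 inputs are positive at the optimum. The phosphorus (P₂O₅), nitrogen, sulfur requirements are met with equality.
So potassium nitrate = 0.6923 kg, potassium sulfate = 1.819 kg, triple superphosphate = 2.267 kg.
Total cost: 2.1·0.6923 + 1.59·1.819 + 1.03·2.267 = 6.6811.

R$6.68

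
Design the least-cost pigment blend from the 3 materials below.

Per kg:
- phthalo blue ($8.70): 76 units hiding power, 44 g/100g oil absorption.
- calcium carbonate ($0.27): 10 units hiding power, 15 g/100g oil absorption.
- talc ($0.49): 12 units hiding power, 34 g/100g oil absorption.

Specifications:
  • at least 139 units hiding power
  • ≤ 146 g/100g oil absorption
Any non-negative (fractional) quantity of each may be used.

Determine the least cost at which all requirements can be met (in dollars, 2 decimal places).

Let x1 = kg of phthalo blue, x2 = kg of calcium carbonate, x3 = kg of talc.
Minimize 8.7x1 + 0.27x2 + 0.49x3 with:
  76x1 + 10x2 + 12x3 ≥ 139   (hiding power)
  44x1 + 15x2 + 34x3 ≤ 146   (oil absorption)
  x1, x2, x3 ≥ 0.
The cheapest feasible vertex uses only phthalo blue, calcium carbonate; talc is not used. There the hiding power and oil absorption constraints are tight.
That vertex is x1 = 0.8929, x2 = 7.114.
Cost = 8.7·0.8929 + 0.27·7.114 = 9.6890.

$9.69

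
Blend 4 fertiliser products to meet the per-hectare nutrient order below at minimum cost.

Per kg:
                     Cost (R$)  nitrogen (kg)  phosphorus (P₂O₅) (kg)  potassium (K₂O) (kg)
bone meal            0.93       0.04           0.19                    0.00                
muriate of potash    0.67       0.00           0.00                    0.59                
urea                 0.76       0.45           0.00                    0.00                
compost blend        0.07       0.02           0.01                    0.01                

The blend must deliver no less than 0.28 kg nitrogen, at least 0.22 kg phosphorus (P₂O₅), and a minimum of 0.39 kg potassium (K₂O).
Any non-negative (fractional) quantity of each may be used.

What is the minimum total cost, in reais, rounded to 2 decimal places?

R$1.65

Let x1 = kg of bone meal, x2 = kg of muriate of potash, x3 = kg of urea, x4 = kg of compost blend.
Minimise 0.93x1 + 0.67x2 + 0.76x3 + 0.07x4 with:
  0.04x1 + 0.45x3 + 0.02x4 ≥ 0.28   (nitrogen)
  0.19x1 + 0.01x4 ≥ 0.22   (phosphorus (P₂O₅))
  0.59x2 + 0.01x4 ≥ 0.39   (potassium (K₂O))
  x1, x2, x3, x4 ≥ 0.
The cheapest feasible vertex uses only bone meal, muriate of potash, compost blend; urea is not used. The nitrogen, phosphorus (P₂O₅), potassium (K₂O) requirements are met with equality.
That vertex is x1 = 0.4706, x2 = 0.4397, x4 = 13.06.
Hence cost = 0.93·0.4706 + 0.67·0.4397 + 0.07·13.06 = R$1.6465.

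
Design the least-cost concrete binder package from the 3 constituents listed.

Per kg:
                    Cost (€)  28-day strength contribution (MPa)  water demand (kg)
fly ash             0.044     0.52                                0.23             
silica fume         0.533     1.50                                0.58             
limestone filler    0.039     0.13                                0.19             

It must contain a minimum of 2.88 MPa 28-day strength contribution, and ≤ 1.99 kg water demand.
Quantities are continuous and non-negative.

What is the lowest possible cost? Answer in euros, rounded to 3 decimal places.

This is a linear program. Let x1 = kg of fly ash, x2 = kg of silica fume, x3 = kg of limestone filler.
Minimize 0.044x1 + 0.533x2 + 0.039x3 s.t.:
  0.52x1 + 1.5x2 + 0.13x3 ≥ 2.88   (28-day strength contribution)
  0.23x1 + 0.58x2 + 0.19x3 ≤ 1.99   (water demand)
  x1, x2, x3 ≥ 0.
The minimum-cost mix takes nothing from silica fume, limestone filler — only fly ash. There the 28-day strength contribution constraint is tight.
That vertex is x1 = 5.538.
Total cost: 0.044·5.538 = 0.24367.

€0.244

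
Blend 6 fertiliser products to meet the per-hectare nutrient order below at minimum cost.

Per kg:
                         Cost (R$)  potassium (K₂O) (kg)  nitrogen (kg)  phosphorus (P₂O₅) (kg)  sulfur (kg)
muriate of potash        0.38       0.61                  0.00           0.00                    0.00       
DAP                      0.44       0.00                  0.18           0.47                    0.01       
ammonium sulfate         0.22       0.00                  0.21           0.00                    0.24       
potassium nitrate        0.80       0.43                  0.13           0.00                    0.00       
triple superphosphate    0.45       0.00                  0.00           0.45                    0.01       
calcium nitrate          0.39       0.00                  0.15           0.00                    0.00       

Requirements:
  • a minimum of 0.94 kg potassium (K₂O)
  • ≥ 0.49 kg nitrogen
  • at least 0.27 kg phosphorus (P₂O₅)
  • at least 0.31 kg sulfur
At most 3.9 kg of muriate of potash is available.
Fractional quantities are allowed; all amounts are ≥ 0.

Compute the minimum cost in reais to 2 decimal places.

R$1.24

Treat it as an LP. Let x1 = kg of muriate of potash, x2 = kg of DAP, x3 = kg of ammonium sulfate, x4 = kg of potassium nitrate, x5 = kg of triple superphosphate, x6 = kg of calcium nitrate.
Minimize 0.38x1 + 0.44x2 + 0.22x3 + 0.8x4 + 0.45x5 + 0.39x6 subject to:
  0.61x1 + 0.43x4 ≥ 0.94   (potassium (K₂O))
  0.18x2 + 0.21x3 + 0.13x4 + 0.15x6 ≥ 0.49   (nitrogen)
  0.47x2 + 0.45x5 ≥ 0.27   (phosphorus (P₂O₅))
  0.01x2 + 0.24x3 + 0.01x5 ≥ 0.31   (sulfur)
  x1 ≤ 3.9
  x1, x2, x3, x4, x5, x6 ≥ 0.
At the optimum only muriate of potash, DAP, ammonium sulfate are positive (potassium nitrate, triple superphosphate, calcium nitrate = 0). The potassium (K₂O), nitrogen, phosphorus (P₂O₅) requirements are met with equality.
That vertex is x1 = 1.541, x2 = 0.5745, x3 = 1.841.
Objective = 0.38·1.541 + 0.44·0.5745 + 0.22·1.841 = 1.2434.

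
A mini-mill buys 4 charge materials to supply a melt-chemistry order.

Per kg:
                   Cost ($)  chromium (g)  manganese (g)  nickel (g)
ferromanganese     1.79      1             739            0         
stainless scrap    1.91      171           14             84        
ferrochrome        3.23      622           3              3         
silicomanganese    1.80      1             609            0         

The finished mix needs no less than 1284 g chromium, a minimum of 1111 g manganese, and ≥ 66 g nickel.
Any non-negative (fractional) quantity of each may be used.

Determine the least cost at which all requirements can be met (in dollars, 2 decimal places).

Let x1 = kg of ferromanganese, x2 = kg of stainless scrap, x3 = kg of ferrochrome, x4 = kg of silicomanganese.
Minimise 1.79x1 + 1.91x2 + 3.23x3 + 1.8x4 subject to:
  1x1 + 171x2 + 622x3 + 1x4 ≥ 1284   (chromium)
  739x1 + 14x2 + 3x3 + 609x4 ≥ 1111   (manganese)
  84x2 + 3x3 ≥ 66   (nickel)
  x1, x2, x3, x4 ≥ 0.
The minimum-cost mix takes nothing from silicomanganese — only ferromanganese, stainless scrap, ferrochrome. Binding constraints: chromium, manganese, nickel.
Solving gives x1 = 1.482, x2 = 0.7191, x3 = 1.864.
Hence cost = 1.79·1.482 + 1.91·0.7191 + 3.23·1.864 = $10.0470.

$10.05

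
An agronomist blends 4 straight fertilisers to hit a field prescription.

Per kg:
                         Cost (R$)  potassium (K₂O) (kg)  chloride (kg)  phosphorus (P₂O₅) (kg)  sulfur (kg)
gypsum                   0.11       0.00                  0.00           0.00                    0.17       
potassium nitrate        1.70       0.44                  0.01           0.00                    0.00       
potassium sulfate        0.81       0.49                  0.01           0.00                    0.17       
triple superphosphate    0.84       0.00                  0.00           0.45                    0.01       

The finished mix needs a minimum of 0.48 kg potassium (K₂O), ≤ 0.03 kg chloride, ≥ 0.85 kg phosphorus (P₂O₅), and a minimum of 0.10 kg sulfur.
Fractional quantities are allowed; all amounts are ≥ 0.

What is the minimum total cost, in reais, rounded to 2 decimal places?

R$2.38

Let x1 = kg of gypsum, x2 = kg of potassium nitrate, x3 = kg of potassium sulfate, x4 = kg of triple superphosphate.
min 0.11x1 + 1.7x2 + 0.81x3 + 0.84x4 with:
  0.44x2 + 0.49x3 ≥ 0.48   (potassium (K₂O))
  0.01x2 + 0.01x3 ≤ 0.03   (chloride)
  0.45x4 ≥ 0.85   (phosphorus (P₂O₅))
  0.17x1 + 0.17x3 + 0.01x4 ≥ 0.1   (sulfur)
  x1, x2, x3, x4 ≥ 0.
The cheapest feasible vertex uses only potassium sulfate, triple superphosphate; gypsum, potassium nitrate are not used. The potassium (K₂O) and phosphorus (P₂O₅) requirements are met with equality.
Solving gives x3 = 0.9796, x4 = 1.889.
Objective = 0.81·0.9796 + 0.84·1.889 = 2.3802.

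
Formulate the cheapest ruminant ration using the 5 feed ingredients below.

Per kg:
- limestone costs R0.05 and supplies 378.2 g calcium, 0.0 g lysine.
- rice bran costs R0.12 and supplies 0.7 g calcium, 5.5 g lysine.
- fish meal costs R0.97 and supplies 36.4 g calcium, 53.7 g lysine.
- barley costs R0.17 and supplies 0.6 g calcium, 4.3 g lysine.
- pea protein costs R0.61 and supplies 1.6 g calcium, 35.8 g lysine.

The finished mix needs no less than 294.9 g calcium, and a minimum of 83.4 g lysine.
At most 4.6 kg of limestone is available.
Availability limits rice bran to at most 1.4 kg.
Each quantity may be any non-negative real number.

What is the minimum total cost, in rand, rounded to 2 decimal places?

Treat it as an LP. Let x1 = kg of limestone, x2 = kg of rice bran, x3 = kg of fish meal, x4 = kg of barley, x5 = kg of pea protein.
Minimize 0.05x1 + 0.12x2 + 0.97x3 + 0.17x4 + 0.61x5 s.t.:
  378.2x1 + 0.7x2 + 36.4x3 + 0.6x4 + 1.6x5 ≥ 294.9   (calcium)
  5.5x2 + 53.7x3 + 4.3x4 + 35.8x5 ≥ 83.4   (lysine)
  x1 ≤ 4.6
  x2 ≤ 1.4
  x1, x2, x3, x4, x5 ≥ 0.
The cheapest feasible vertex uses only limestone, pea protein; rice bran, fish meal, barley are not used. There the calcium and lysine constraints are tight.
Optimal quantities: limestone = 0.7699 kg, pea protein = 2.33 kg.
Cost = 0.05·0.7699 + 0.61·2.33 = 1.4598.

R1.46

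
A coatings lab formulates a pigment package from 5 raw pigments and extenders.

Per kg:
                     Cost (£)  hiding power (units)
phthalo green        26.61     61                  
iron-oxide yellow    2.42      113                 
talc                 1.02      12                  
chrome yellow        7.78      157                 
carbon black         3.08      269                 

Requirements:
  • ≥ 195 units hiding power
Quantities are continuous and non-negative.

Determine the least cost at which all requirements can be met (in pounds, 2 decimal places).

This is a linear program. Let x1 = kg of phthalo green, x2 = kg of iron-oxide yellow, x3 = kg of talc, x4 = kg of chrome yellow, x5 = kg of carbon black.
Minimise 26.61x1 + 2.42x2 + 1.02x3 + 7.78x4 + 3.08x5 with:
  61x1 + 113x2 + 12x3 + 157x4 + 269x5 ≥ 195   (hiding power)
  x1, x2, x3, x4, x5 ≥ 0.
The minimum-cost mix takes nothing from phthalo green, iron-oxide yellow, talc, chrome yellow — only carbon black. Binding constraint: hiding power.
Solving gives x5 = 0.7249.
Objective = 3.08·0.7249 = 2.2327.

£2.23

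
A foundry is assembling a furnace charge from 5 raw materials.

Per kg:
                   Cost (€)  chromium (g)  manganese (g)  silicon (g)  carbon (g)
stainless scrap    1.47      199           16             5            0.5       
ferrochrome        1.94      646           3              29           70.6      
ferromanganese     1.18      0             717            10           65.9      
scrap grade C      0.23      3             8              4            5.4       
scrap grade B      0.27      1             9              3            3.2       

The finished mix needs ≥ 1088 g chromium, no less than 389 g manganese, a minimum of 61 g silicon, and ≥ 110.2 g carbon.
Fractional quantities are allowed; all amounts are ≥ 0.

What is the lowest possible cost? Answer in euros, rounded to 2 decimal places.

Set it up as a linear program. Let x1 = kg of stainless scrap, x2 = kg of ferrochrome, x3 = kg of ferromanganese, x4 = kg of scrap grade C, x5 = kg of scrap grade B.
min 1.47x1 + 1.94x2 + 1.18x3 + 0.23x4 + 0.27x5 subject to:
  199x1 + 646x2 + 3x4 + 1x5 ≥ 1088   (chromium)
  16x1 + 3x2 + 717x3 + 8x4 + 9x5 ≥ 389   (manganese)
  5x1 + 29x2 + 10x3 + 4x4 + 3x5 ≥ 61   (silicon)
  0.5x1 + 70.6x2 + 65.9x3 + 5.4x4 + 3.2x5 ≥ 110.2   (carbon)
  x1, x2, x3, x4, x5 ≥ 0.
The optimal basis is {ferrochrome, ferromanganese, scrap grade C}; stainless scrap, scrap grade B drop out. There the chromium, manganese, silicon constraints are tight.
That vertex is x2 = 1.676, x3 = 0.5153, x4 = 1.812.
Total cost: 1.94·1.676 + 1.18·0.5153 + 0.23·1.812 = 4.2763.

€4.28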